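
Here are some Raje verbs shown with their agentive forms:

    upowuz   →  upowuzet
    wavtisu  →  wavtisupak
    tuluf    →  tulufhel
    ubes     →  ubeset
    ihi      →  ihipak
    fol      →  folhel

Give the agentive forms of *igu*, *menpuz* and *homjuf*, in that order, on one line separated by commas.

The pattern is sibilance of the final sound: -et when the stem ends in a sibilant (*upowuz*, *ubes*); -hel when the stem ends in a non-sibilant consonant (*tuluf*, *fol*); -pak when the stem ends in a vowel (*wavtisu*, *ihi*).
Since the final sound of *igu* is /u/ (a vowel), it takes -pak, giving *igupak*.
The final sound of *menpuz* is /z/, which is a sibilant, so the suffix is -et, giving *menpuzet*.
*homjuf*: final sound = /f/, a non-sibilant consonant → -hel → *homjufhel*.

igupak, menpuzet, homjufhel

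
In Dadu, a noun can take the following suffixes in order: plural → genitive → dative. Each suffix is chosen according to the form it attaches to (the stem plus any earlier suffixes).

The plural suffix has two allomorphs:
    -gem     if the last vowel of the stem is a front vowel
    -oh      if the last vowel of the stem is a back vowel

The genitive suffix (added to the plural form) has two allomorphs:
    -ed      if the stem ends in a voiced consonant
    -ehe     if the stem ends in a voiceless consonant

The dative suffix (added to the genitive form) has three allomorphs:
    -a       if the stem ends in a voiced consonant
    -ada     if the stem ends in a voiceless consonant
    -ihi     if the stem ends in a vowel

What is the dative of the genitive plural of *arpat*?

arpatoheheihi

*arpat* — last vowel /a/ (a back vowel) → -oh → *arpatoh*.
The plural form *arpatoh*: final consonant = /h/, voiceless → -ehe → *arpatohehe*.
The genitive form *arpatohehe* — final sound /e/ (a vowel) → -ihi → *arpatoheheihi*.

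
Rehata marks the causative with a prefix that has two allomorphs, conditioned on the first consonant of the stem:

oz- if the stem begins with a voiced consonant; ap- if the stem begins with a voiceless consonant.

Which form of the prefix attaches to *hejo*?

ap-

*hejo*: first consonant = /h/, voiceless → ap-.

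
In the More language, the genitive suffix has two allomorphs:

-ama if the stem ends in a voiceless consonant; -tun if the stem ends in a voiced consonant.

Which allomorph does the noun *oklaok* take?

The final consonant of *oklaok* is /k/, which is voiceless, so the suffix is -ama.

-ama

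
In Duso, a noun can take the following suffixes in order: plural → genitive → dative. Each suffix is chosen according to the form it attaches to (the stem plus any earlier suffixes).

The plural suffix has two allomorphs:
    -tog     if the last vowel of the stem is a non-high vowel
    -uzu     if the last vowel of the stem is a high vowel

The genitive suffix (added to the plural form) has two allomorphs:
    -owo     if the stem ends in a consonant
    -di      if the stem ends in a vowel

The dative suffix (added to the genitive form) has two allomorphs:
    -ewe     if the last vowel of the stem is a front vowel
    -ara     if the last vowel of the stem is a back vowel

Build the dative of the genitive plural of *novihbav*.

novihbavtogowoara

The last vowel of *novihbav* is /a/, which is a non-high vowel, so the plural suffix is -tog, giving *novihbavtog*.
Since the final sound of the plural form *novihbavtog* is /g/ (a consonant), it takes -owo, giving *novihbavtogowo*.
The genitive form *novihbavtogowo*: last vowel = /o/, a back vowel → -ara → *novihbavtogowoara*.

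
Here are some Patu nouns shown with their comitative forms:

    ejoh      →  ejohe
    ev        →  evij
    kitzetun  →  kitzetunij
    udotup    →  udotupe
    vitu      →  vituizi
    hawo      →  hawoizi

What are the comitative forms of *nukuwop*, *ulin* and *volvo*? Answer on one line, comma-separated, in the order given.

The pattern is voicing of the final sound: -e when the stem ends in a voiceless consonant (*ejoh*, *udotup*); -ij when the stem ends in a voiced consonant (*ev*, *kitzetun*); -izi when the stem ends in a vowel (*vitu*, *hawo*).
*nukuwop*: final sound = /p/, a voiceless consonant → -e → *nukuwope*.
*ulin*: final sound = /n/, a voiced consonant → -ij → *ulinij*.
*volvo*: final sound = /o/, a vowel → -izi → *volvoizi*.

nukuwope, ulinij, volvoizi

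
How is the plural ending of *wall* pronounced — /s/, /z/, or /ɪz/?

/z/

The stem *wall* ends in a voiced non-sibilant sound.
The plural suffix surfaces as /ɪz/ after sibilants, /s/ after other voiceless consonants, and /z/ after other voiced sounds.
So the plural -s on *wall* is pronounced /z/.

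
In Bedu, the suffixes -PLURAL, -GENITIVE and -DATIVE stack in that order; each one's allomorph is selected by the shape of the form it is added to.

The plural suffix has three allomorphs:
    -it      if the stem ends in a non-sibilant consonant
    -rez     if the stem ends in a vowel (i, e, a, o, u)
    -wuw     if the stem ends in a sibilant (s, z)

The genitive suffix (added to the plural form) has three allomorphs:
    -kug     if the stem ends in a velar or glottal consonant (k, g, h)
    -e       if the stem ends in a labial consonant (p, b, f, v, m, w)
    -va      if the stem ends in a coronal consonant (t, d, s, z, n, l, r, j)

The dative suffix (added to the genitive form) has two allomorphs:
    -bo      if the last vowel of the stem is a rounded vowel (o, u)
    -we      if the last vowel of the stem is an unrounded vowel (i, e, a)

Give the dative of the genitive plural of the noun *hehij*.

Since the final sound of *hehij* is /j/ (a non-sibilant consonant), it takes -it, giving *hehijit*.
The plural form *hehijit* — final consonant /t/ (coronal) → -va → *hehijitva*.
The genitive form *hehijitva*: last vowel = /a/, an unrounded vowel → -we → *hehijitvawe*.

hehijitvawe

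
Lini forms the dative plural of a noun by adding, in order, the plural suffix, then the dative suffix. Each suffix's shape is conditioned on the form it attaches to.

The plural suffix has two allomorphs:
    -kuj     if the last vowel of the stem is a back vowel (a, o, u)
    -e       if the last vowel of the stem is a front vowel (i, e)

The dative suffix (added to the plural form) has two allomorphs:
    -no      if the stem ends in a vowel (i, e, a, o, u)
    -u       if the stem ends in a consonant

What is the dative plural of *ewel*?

Since the last vowel of *ewel* is /e/ (a front vowel), it takes -e, giving *ewele*.
The plural form *ewele*: final sound = /e/, a vowel → -no → *eweleno*.

eweleno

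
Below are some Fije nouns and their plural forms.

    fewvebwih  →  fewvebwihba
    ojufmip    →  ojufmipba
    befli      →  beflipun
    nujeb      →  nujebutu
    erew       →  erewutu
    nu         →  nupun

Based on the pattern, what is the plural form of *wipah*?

wipahba

The suffix is conditioned by the final sound: -ba when the stem ends in a voiceless consonant (*fewvebwih*, *ojufmip*); -utu when the stem ends in a voiced consonant (*nujeb*, *erew*); -pun when the stem ends in a vowel (*befli*, *nu*).
*wipah*: final sound = /h/, a voiceless consonant → -ba → *wipahba*.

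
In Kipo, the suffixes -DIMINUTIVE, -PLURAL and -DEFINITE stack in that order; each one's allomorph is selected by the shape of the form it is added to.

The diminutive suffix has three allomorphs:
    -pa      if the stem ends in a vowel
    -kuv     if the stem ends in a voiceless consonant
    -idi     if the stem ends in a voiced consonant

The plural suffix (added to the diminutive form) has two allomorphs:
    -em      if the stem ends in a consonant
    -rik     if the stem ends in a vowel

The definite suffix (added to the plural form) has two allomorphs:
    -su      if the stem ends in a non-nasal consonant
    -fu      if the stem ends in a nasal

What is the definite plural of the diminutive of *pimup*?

*pimup* — final sound /p/ (a voiceless consonant) → -kuv → *pimupkuv*.
Since the final sound of the diminutive form *pimupkuv* is /v/ (a consonant), it takes -em, giving *pimupkuvem*.
Since the final consonant of the plural form *pimupkuvem* is /m/ (a nasal), it takes -fu, giving *pimupkuvemfu*.

pimupkuvemfu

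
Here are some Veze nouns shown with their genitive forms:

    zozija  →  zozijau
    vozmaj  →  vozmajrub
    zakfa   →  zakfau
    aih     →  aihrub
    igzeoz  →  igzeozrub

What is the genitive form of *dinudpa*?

dinudpau

The suffix is conditioned by the final sound: -rub when the stem ends in a consonant (*vozmaj*, *aih*, *igzeoz*); -u when the stem ends in a vowel (*zozija*, *zakfa*).
*dinudpa*: final sound = /a/, a vowel → -u → *dinudpau*.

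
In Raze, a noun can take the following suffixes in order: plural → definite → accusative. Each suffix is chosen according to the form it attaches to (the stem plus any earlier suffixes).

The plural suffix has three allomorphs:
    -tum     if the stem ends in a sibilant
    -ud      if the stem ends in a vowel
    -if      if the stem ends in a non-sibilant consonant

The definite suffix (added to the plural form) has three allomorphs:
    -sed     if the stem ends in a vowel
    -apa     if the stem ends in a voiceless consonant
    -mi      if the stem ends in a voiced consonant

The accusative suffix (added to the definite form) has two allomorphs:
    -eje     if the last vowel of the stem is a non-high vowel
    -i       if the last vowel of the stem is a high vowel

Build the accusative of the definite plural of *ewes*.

The final sound of *ewes* is /s/, which is a sibilant, so the plural suffix is -tum, giving *ewestum*.
The final sound of the plural form *ewestum* is /m/, which is a voiced consonant, so the definite suffix is -mi, giving *ewestummi*.
The last vowel of the definite form *ewestummi* is /i/, which is a high vowel, so the accusative suffix is -i, giving *ewestummii*.

ewestummii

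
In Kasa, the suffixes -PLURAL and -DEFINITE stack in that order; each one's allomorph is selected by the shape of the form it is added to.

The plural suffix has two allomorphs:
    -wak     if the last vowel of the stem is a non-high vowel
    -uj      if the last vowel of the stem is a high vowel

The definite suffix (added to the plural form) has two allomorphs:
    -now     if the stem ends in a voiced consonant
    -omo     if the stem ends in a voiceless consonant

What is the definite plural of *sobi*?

*sobi*: last vowel = /i/, a high vowel → -uj → *sobiuj*.
The plural form *sobiuj* — final consonant /j/ (voiced) → -now → *sobiujnow*.

sobiujnow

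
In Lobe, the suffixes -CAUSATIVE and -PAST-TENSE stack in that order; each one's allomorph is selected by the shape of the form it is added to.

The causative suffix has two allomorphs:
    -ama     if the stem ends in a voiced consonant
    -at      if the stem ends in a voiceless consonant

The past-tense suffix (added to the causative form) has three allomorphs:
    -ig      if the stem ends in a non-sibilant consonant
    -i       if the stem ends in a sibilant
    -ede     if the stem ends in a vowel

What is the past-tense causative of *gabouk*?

gaboukatig

*gabouk* — final consonant /k/ (voiceless) → -at → *gaboukat*.
Since the final sound of the causative form *gaboukat* is /t/ (a non-sibilant consonant), it takes -ig, giving *gaboukatig*.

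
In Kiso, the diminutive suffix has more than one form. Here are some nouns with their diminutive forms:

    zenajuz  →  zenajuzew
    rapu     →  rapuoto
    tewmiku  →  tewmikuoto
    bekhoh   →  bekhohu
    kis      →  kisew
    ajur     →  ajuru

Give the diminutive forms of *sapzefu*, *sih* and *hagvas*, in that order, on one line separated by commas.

sapzefuoto, sihu, hagvasew

The alternation tracks the final sound of the stem — -ew when the stem ends in a sibilant (*zenajuz*, *kis*); -u when the stem ends in a non-sibilant consonant (*bekhoh*, *ajur*); -oto when the stem ends in a vowel (*rapu*, *tewmiku*).
Since the final sound of *sapzefu* is /u/ (a vowel), it takes -oto, giving *sapzefuoto*.
*sih*: final sound = /h/, a non-sibilant consonant → -u → *sihu*.
Since the final sound of *hagvas* is /s/ (a sibilant), it takes -ew, giving *hagvasew*.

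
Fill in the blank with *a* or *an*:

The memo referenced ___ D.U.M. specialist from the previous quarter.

a

The indefinite article is chosen by the initial *sound* of the following word, not its spelling.
The initialism *D.U.M.* is read letter by letter; the first letter, D, is pronounced /diː/, which begins with a consonant sound.
So the article is *a*: The memo referenced a D.U.M. specialist from the previous quarter.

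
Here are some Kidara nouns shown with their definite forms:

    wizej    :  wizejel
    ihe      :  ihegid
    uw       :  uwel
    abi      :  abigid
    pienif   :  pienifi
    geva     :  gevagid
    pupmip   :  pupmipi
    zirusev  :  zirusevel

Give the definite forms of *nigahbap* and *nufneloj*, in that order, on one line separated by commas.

The alternation tracks the final sound of the stem — -i when the stem ends in a voiceless consonant (*pienif*, *pupmip*); -el when the stem ends in a voiced consonant (*wizej*, *uw*, *zirusev*); -gid when the stem ends in a vowel (*ihe*, *abi*, *geva*).
The final sound of *nigahbap* is /p/, which is a voiceless consonant, so the suffix is -i, giving *nigahbapi*.
*nufneloj*: final sound = /j/, a voiced consonant → -el → *nufnelojel*.

nigahbapi, nufnelojel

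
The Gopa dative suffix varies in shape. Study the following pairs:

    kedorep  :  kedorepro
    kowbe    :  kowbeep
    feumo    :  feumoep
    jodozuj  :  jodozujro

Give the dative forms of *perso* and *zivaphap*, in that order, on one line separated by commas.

The alternation tracks the final sound of the stem — -ro when the stem ends in a consonant (*kedorep*, *jodozuj*); -ep when the stem ends in a vowel (*kowbe*, *feumo*).
The final sound of *perso* is /o/, which is a vowel, so the suffix is -ep, giving *persoep*.
*zivaphap* — final sound /p/ (a consonant) → -ro → *zivaphapro*.

persoep, zivaphapro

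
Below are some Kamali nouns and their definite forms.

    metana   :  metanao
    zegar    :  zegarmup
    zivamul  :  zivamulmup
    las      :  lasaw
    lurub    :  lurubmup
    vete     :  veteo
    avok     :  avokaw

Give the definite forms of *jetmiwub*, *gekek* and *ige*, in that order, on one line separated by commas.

jetmiwubmup, gekekaw, igeo

The pattern is voicing of the final sound: -aw when the stem ends in a voiceless consonant (*las*, *avok*); -mup when the stem ends in a voiced consonant (*zegar*, *zivamul*, *lurub*); -o when the stem ends in a vowel (*metana*, *vete*).
The final sound of *jetmiwub* is /b/, which is a voiced consonant, so the suffix is -mup, giving *jetmiwubmup*.
*gekek*: final sound = /k/, a voiceless consonant → -aw → *gekekaw*.
*ige*: final sound = /e/, a vowel → -o → *igeo*.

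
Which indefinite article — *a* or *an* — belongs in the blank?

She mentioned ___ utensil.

The indefinite article is chosen by the initial *sound* of the following word, not its spelling.
*utensil* begins with the sound /juː/ (u pronounced /juː/) — a consonant sound.
So the article is *a*: She mentioned a utensil.

a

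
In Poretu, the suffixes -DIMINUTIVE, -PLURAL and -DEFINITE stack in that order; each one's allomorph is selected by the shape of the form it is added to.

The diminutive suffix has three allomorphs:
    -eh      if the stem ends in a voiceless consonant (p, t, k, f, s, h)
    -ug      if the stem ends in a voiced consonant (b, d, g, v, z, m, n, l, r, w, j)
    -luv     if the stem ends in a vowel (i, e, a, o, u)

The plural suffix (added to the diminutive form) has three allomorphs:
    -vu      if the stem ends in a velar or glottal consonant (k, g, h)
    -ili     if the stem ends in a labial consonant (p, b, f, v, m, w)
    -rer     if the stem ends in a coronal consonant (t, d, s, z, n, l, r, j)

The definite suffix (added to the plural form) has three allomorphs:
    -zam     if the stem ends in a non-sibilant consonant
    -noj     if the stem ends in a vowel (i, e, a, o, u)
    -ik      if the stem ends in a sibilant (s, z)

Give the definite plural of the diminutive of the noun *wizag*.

*wizag* — final sound /g/ (a voiced consonant) → -ug → *wizagug*.
The final consonant of the diminutive form *wizagug* is /g/, which is velar/glottal, so the plural suffix is -vu, giving *wizagugvu*.
The final sound of the plural form *wizagugvu* is /u/, which is a vowel, so the definite suffix is -noj, giving *wizagugvunoj*.

wizagugvunoj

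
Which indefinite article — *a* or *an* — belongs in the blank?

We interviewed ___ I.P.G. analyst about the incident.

an

The indefinite article is chosen by the initial *sound* of the following word, not its spelling.
The initialism *I.P.G.* is read letter by letter; the first letter, I, is pronounced /aɪ/, which begins with a vowel sound.
So the article is *an*: We interviewed an I.P.G. analyst about the incident.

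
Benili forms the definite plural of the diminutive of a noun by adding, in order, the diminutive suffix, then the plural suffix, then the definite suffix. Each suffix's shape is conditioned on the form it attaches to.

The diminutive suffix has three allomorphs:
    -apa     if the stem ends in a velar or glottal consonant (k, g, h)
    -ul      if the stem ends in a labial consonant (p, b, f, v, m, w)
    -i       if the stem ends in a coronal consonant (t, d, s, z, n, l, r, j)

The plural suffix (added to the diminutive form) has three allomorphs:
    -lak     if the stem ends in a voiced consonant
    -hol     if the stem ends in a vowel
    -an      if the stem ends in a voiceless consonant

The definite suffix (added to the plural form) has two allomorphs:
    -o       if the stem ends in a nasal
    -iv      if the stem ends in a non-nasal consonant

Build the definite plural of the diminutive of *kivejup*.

kivejupullakiv

Since the final consonant of *kivejup* is /p/ (labial), it takes -ul, giving *kivejupul*.
Since the final sound of the diminutive form *kivejupul* is /l/ (a voiced consonant), it takes -lak, giving *kivejupullak*.
The final consonant of the plural form *kivejupullak* is /k/, which is non-nasal, so the definite suffix is -iv, giving *kivejupullakiv*.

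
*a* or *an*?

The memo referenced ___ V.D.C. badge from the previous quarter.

a

The indefinite article is chosen by the initial *sound* of the following word, not its spelling.
The initialism *V.D.C.* is read letter by letter; the first letter, V, is pronounced /viː/, which begins with a consonant sound.
So the article is *a*: The memo referenced a V.D.C. badge from the previous quarter.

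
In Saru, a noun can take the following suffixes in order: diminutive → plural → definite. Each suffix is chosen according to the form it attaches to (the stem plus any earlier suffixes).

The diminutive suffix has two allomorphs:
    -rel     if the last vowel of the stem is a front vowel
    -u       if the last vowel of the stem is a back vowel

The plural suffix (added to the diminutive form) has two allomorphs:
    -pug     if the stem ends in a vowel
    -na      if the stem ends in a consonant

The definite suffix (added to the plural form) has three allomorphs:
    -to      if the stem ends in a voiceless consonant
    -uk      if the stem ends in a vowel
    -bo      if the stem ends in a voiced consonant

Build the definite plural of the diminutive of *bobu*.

*bobu*: last vowel = /u/, a back vowel → -u → *bobuu*.
The diminutive form *bobuu* — final sound /u/ (a vowel) → -pug → *bobuupug*.
The plural form *bobuupug*: final sound = /g/, a voiced consonant → -bo → *bobuupugbo*.

bobuupugbo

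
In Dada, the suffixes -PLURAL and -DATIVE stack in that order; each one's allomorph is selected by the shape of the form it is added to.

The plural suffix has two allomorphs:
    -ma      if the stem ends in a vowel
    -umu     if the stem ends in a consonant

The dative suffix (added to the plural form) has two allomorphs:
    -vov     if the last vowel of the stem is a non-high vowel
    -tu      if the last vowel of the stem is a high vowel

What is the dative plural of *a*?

Since the final sound of *a* is /a/ (a vowel), it takes -ma, giving *ama*.
The last vowel of the plural form *ama* is /a/, which is a non-high vowel, so the dative suffix is -vov, giving *amavov*.

amavov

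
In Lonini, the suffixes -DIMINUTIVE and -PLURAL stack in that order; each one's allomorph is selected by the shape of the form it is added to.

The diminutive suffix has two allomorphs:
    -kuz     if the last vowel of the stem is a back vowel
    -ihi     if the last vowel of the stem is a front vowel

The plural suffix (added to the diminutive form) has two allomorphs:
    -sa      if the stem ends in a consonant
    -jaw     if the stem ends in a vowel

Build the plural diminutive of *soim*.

Since the last vowel of *soim* is /i/ (a front vowel), it takes -ihi, giving *soimihi*.
Since the final sound of the diminutive form *soimihi* is /i/ (a vowel), it takes -jaw, giving *soimihijaw*.

soimihijaw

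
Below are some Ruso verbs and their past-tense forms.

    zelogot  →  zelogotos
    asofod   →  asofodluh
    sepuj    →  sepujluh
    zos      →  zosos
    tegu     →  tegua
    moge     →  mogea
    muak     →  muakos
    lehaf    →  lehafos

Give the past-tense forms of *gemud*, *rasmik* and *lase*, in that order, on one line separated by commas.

gemudluh, rasmikos, lasea

The pattern is voicing of the final sound: -os when the stem ends in a voiceless consonant (*zelogot*, *zos*, *muak*, *lehaf*); -luh when the stem ends in a voiced consonant (*asofod*, *sepuj*); -a when the stem ends in a vowel (*tegu*, *moge*).
*gemud*: final sound = /d/, a voiced consonant → -luh → *gemudluh*.
*rasmik*: final sound = /k/, a voiceless consonant → -os → *rasmikos*.
Since the final sound of *lase* is /e/ (a vowel), it takes -a, giving *lasea*.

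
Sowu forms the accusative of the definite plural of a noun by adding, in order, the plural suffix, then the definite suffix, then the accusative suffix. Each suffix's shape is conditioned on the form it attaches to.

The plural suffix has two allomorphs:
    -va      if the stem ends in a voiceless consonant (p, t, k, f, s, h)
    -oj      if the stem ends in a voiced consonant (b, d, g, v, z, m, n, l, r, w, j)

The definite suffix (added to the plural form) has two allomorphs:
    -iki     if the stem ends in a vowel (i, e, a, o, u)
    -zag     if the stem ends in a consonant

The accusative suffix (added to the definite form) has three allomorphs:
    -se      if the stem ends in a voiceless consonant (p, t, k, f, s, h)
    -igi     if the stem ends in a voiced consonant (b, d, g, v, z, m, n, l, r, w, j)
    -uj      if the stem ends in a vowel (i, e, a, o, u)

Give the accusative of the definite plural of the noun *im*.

*im*: final consonant = /m/, voiced → -oj → *imoj*.
The plural form *imoj*: final sound = /j/, a consonant → -zag → *imojzag*.
The definite form *imojzag* — final sound /g/ (a voiced consonant) → -igi → *imojzagigi*.

imojzagigi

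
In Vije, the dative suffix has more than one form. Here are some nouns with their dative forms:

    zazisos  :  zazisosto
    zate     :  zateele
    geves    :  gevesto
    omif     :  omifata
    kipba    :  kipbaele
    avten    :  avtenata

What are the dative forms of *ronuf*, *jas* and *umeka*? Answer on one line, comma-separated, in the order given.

The pattern is sibilance of the final sound: -to when the stem ends in a sibilant (*zazisos*, *geves*); -ata when the stem ends in a non-sibilant consonant (*omif*, *avten*); -ele when the stem ends in a vowel (*zate*, *kipba*).
Since the final sound of *ronuf* is /f/ (a non-sibilant consonant), it takes -ata, giving *ronufata*.
The final sound of *jas* is /s/, which is a sibilant, so the suffix is -to, giving *jasto*.
Since the final sound of *umeka* is /a/ (a vowel), it takes -ele, giving *umekaele*.

ronufata, jasto, umekaele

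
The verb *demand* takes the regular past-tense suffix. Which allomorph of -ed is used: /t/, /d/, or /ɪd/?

The stem *demand* ends in /t/ or /d/.
The -ed suffix is realized as /ɪd/ after /t, d/; as /t/ after other voiceless consonants; and as /d/ after other voiced sounds.
So -ed on *demand* is pronounced /ɪd/.

/ɪd/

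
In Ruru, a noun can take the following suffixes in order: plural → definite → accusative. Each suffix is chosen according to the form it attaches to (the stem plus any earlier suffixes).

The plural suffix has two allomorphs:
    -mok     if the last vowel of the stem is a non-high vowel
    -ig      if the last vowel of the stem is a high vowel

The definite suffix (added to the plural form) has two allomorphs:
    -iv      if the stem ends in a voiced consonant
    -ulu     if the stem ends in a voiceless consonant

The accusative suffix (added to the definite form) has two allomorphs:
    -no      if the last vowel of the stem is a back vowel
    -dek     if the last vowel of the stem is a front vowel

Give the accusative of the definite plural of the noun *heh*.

hehmokuluno

The last vowel of *heh* is /e/, which is a non-high vowel, so the plural suffix is -mok, giving *hehmok*.
The plural form *hehmok*: final consonant = /k/, voiceless → -ulu → *hehmokulu*.
The last vowel of the definite form *hehmokulu* is /u/, which is a back vowel, so the accusative suffix is -no, giving *hehmokuluno*.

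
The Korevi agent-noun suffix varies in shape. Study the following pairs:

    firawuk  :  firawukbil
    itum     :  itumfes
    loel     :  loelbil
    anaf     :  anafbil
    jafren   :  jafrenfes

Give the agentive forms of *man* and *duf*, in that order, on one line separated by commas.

manfes, dufbil

The alternation tracks the final consonant of the stem — -fes when the stem ends in a nasal (*itum*, *jafren*); -bil when the stem ends in a non-nasal consonant (*firawuk*, *loel*, *anaf*).
*man*: final consonant = /n/, a nasal → -fes → *manfes*.
*duf*: final consonant = /f/, non-nasal → -bil → *dufbil*.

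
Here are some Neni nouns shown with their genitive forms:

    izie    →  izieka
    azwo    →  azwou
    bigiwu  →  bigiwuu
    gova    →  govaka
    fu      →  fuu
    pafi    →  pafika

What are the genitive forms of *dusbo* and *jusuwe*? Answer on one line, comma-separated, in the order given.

The pattern is rounding harmony: -u when the last vowel of the stem is a rounded vowel (*azwo*, *bigiwu*, *fu*); -ka when the last vowel of the stem is an unrounded vowel (*izie*, *gova*, *pafi*).
Since the last vowel of *dusbo* is /o/ (a rounded vowel), it takes -u, giving *dusbou*.
*jusuwe*: last vowel = /e/, an unrounded vowel → -ka → *jusuweka*.

dusbou, jusuweka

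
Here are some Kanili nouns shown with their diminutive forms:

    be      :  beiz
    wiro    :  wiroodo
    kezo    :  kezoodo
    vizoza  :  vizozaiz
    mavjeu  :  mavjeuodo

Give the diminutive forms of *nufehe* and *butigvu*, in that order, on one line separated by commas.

The suffix is conditioned by the last vowel: -odo when the last vowel of the stem is a rounded vowel (*wiro*, *kezo*, *mavjeu*); -iz when the last vowel of the stem is an unrounded vowel (*be*, *vizoza*).
*nufehe*: last vowel = /e/, an unrounded vowel → -iz → *nufeheiz*.
The last vowel of *butigvu* is /u/, which is a rounded vowel, so the suffix is -odo, giving *butigvuodo*.

nufeheiz, butigvuodo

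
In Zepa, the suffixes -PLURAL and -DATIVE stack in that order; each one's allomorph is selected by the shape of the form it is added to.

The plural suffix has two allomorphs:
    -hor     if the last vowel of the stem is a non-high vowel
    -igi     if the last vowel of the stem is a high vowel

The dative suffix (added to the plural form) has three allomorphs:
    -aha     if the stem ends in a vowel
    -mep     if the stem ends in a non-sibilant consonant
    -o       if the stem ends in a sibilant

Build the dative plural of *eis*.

eisigiaha

*eis* — last vowel /i/ (a high vowel) → -igi → *eisigi*.
The plural form *eisigi* — final sound /i/ (a vowel) → -aha → *eisigiaha*.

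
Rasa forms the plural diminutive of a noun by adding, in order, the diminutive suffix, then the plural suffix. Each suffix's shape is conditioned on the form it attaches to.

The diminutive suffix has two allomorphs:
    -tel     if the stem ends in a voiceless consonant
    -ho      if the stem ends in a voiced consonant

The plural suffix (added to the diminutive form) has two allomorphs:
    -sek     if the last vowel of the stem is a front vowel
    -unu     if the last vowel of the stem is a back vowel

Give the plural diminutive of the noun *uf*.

Since the final consonant of *uf* is /f/ (voiceless), it takes -tel, giving *uftel*.
The diminutive form *uftel* — last vowel /e/ (a front vowel) → -sek → *uftelsek*.

uftelsek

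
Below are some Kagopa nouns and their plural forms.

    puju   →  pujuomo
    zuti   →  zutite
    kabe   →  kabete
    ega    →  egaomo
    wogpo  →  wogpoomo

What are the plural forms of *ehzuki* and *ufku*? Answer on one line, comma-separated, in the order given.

ehzukite, ufkuomo

Looking at the last vowel of each stem: -te when the last vowel of the stem is a front vowel (*zuti*, *kabe*); -omo when the last vowel of the stem is a back vowel (*puju*, *ega*, *wogpo*).
The last vowel of *ehzuki* is /i/, which is a front vowel, so the suffix is -te, giving *ehzukite*.
*ufku* — last vowel /u/ (a back vowel) → -omo → *ufkuomo*.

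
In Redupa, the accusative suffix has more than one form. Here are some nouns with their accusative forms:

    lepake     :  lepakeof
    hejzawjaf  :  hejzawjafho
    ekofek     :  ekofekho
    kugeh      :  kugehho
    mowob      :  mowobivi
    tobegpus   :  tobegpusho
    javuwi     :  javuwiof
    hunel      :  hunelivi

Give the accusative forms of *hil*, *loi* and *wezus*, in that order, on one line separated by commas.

Looking at the final sound of each stem: -ho when the stem ends in a voiceless consonant (*hejzawjaf*, *ekofek*, *kugeh*, *tobegpus*); -ivi when the stem ends in a voiced consonant (*mowob*, *hunel*); -of when the stem ends in a vowel (*lepake*, *javuwi*).
The final sound of *hil* is /l/, which is a voiced consonant, so the suffix is -ivi, giving *hilivi*.
*loi*: final sound = /i/, a vowel → -of → *loiof*.
The final sound of *wezus* is /s/, which is a voiceless consonant, so the suffix is -ho, giving *wezusho*.

hilivi, loiof, wezusho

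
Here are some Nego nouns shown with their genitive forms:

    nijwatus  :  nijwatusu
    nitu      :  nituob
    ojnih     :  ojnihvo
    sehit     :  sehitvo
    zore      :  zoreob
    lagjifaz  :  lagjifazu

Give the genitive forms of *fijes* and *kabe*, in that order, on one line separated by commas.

The alternation tracks the final sound of the stem — -u when the stem ends in a sibilant (*nijwatus*, *lagjifaz*); -vo when the stem ends in a non-sibilant consonant (*ojnih*, *sehit*); -ob when the stem ends in a vowel (*nitu*, *zore*).
*fijes* — final sound /s/ (a sibilant) → -u → *fijesu*.
Since the final sound of *kabe* is /e/ (a vowel), it takes -ob, giving *kabeob*.

fijesu, kabeob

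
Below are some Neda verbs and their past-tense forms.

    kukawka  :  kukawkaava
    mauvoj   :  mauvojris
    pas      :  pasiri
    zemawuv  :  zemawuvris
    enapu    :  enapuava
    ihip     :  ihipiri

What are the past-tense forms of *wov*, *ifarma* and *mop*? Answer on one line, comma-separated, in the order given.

wovris, ifarmaava, mopiri

The alternation tracks the final sound of the stem — -iri when the stem ends in a voiceless consonant (*pas*, *ihip*); -ris when the stem ends in a voiced consonant (*mauvoj*, *zemawuv*); -ava when the stem ends in a vowel (*kukawka*, *enapu*).
Since the final sound of *wov* is /v/ (a voiced consonant), it takes -ris, giving *wovris*.
Since the final sound of *ifarma* is /a/ (a vowel), it takes -ava, giving *ifarmaava*.
Since the final sound of *mop* is /p/ (a voiceless consonant), it takes -iri, giving *mopiri*.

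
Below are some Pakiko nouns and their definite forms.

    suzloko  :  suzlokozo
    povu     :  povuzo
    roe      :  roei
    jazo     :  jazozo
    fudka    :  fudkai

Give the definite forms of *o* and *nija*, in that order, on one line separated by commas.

The suffix is conditioned by the last vowel: -zo when the last vowel of the stem is a rounded vowel (*suzloko*, *povu*, *jazo*); -i when the last vowel of the stem is an unrounded vowel (*roe*, *fudka*).
Since the last vowel of *o* is /o/ (a rounded vowel), it takes -zo, giving *ozo*.
The last vowel of *nija* is /a/, which is an unrounded vowel, so the suffix is -i, giving *nijai*.

ozo, nijai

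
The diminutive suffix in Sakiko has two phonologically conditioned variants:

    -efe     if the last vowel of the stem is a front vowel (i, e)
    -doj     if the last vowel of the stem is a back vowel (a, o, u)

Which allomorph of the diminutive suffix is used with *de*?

-efe

The last vowel of *de* is /e/, which is a front vowel, so the suffix is -efe.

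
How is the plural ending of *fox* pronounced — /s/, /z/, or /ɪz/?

The stem *fox* ends in a sibilant (/s, z, ʃ, ʒ, tʃ, dʒ/).
The plural suffix surfaces as /ɪz/ after sibilants, /s/ after other voiceless consonants, and /z/ after other voiced sounds.
So the plural -s on *fox* is pronounced /ɪz/.

/ɪz/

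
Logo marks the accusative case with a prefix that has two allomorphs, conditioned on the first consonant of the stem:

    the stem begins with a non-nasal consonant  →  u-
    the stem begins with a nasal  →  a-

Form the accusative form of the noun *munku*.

amunku

*munku* — first consonant /m/ (a nasal) → a- → *amunku*.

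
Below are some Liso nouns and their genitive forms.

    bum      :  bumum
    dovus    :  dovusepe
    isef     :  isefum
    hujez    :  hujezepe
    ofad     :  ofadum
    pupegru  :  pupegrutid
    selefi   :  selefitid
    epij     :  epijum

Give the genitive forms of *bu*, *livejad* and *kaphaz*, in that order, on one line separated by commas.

The suffix is conditioned by the final sound: -epe when the stem ends in a sibilant (*dovus*, *hujez*); -um when the stem ends in a non-sibilant consonant (*bum*, *isef*, *ofad*, *epij*); -tid when the stem ends in a vowel (*pupegru*, *selefi*).
*bu*: final sound = /u/, a vowel → -tid → *butid*.
*livejad*: final sound = /d/, a non-sibilant consonant → -um → *livejadum*.
The final sound of *kaphaz* is /z/, which is a sibilant, so the suffix is -epe, giving *kaphazepe*.

butid, livejadum, kaphazepe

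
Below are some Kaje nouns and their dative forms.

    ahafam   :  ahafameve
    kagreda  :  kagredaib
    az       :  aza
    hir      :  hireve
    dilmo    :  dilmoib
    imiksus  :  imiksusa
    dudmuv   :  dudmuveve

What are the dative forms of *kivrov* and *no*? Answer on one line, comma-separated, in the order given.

The pattern is sibilance of the final sound: -a when the stem ends in a sibilant (*az*, *imiksus*); -eve when the stem ends in a non-sibilant consonant (*ahafam*, *hir*, *dudmuv*); -ib when the stem ends in a vowel (*kagreda*, *dilmo*).
Since the final sound of *kivrov* is /v/ (a non-sibilant consonant), it takes -eve, giving *kivroveve*.
*no* — final sound /o/ (a vowel) → -ib → *noib*.

kivroveve, noib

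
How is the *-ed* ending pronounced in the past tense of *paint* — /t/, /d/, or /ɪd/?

The stem *paint* ends in /t/ or /d/.
The -ed suffix is realized as /ɪd/ after /t, d/; as /t/ after other voiceless consonants; and as /d/ after other voiced sounds.
So -ed on *paint* is pronounced /ɪd/.

/ɪd/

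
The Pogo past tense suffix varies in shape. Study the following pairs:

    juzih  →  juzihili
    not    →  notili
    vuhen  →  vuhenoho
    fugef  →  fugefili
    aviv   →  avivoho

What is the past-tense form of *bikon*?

bikonoho

The pattern is voicing of the final consonant: -ili when the stem ends in a voiceless consonant (*juzih*, *not*, *fugef*); -oho when the stem ends in a voiced consonant (*vuhen*, *aviv*).
The final consonant of *bikon* is /n/, which is voiced, so the suffix is -oho, giving *bikonoho*.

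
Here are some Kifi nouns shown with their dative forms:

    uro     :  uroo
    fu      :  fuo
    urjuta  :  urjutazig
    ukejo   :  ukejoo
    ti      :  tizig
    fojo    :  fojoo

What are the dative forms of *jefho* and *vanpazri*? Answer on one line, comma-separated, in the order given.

jefhoo, vanpazrizig

Looking at the last vowel of each stem: -o when the last vowel of the stem is a rounded vowel (*uro*, *fu*, *ukejo*, *fojo*); -zig when the last vowel of the stem is an unrounded vowel (*urjuta*, *ti*).
The last vowel of *jefho* is /o/, which is a rounded vowel, so the suffix is -o, giving *jefhoo*.
*vanpazri*: last vowel = /i/, an unrounded vowel → -zig → *vanpazrizig*.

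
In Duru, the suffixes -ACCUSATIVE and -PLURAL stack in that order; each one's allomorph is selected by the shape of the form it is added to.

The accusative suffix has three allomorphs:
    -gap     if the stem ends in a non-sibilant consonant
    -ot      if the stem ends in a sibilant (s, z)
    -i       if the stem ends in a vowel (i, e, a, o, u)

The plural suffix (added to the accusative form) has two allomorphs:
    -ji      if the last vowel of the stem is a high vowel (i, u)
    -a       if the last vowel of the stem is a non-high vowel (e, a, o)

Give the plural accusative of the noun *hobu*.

Since the final sound of *hobu* is /u/ (a vowel), it takes -i, giving *hobui*.
Since the last vowel of the accusative form *hobui* is /i/ (a high vowel), it takes -ji, giving *hobuiji*.

hobuiji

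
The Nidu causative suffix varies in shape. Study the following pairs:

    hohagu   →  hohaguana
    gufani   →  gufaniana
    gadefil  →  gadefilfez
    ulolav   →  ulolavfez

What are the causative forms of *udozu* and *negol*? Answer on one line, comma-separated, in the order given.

udozuana, negolfez

The alternation tracks the final sound of the stem — -fez when the stem ends in a consonant (*gadefil*, *ulolav*); -ana when the stem ends in a vowel (*hohagu*, *gufani*).
The final sound of *udozu* is /u/, which is a vowel, so the suffix is -ana, giving *udozuana*.
Since the final sound of *negol* is /l/ (a consonant), it takes -fez, giving *negolfez*.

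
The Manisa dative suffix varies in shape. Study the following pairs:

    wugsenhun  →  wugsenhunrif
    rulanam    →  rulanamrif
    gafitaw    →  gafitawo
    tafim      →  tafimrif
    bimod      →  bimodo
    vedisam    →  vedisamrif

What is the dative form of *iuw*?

iuwo

Looking at the final consonant of each stem: -rif when the stem ends in a nasal (*wugsenhun*, *rulanam*, *tafim*, *vedisam*); -o when the stem ends in a non-nasal consonant (*gafitaw*, *bimod*).
The final consonant of *iuw* is /w/, which is non-nasal, so the suffix is -o, giving *iuwo*.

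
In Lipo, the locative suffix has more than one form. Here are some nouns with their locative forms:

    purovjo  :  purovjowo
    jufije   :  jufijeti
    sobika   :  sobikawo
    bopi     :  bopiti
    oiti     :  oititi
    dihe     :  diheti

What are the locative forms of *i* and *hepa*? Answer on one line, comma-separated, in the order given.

iti, hepawo

The suffix is conditioned by the last vowel: -ti when the last vowel of the stem is a front vowel (*jufije*, *bopi*, *oiti*, *dihe*); -wo when the last vowel of the stem is a back vowel (*purovjo*, *sobika*).
The last vowel of *i* is /i/, which is a front vowel, so the suffix is -ti, giving *iti*.
The last vowel of *hepa* is /a/, which is a back vowel, so the suffix is -wo, giving *hepawo*.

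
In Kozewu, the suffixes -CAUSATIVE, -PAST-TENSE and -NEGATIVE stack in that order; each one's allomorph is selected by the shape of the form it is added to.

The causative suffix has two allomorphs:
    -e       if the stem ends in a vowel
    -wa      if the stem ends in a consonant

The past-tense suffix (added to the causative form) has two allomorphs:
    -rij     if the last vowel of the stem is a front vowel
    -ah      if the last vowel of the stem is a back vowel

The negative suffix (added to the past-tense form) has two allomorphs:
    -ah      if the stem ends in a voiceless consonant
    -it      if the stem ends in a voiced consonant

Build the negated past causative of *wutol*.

wutolwaahah

*wutol*: final sound = /l/, a consonant → -wa → *wutolwa*.
The causative form *wutolwa* — last vowel /a/ (a back vowel) → -ah → *wutolwaah*.
Since the final consonant of the past-tense form *wutolwaah* is /h/ (voiceless), it takes -ah, giving *wutolwaahah*.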